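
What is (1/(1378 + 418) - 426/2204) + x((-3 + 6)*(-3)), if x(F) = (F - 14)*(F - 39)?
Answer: 1092323261/989596 ≈ 1103.8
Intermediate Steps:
x(F) = (-39 + F)*(-14 + F) (x(F) = (-14 + F)*(-39 + F) = (-39 + F)*(-14 + F))
(1/(1378 + 418) - 426/2204) + x((-3 + 6)*(-3)) = (1/(1378 + 418) - 426/2204) + (546 + ((-3 + 6)*(-3))**2 - 53*(-3 + 6)*(-3)) = (1/1796 - 426*1/2204) + (546 + (3*(-3))**2 - 159*(-3)) = (1/1796 - 213/1102) + (546 + (-9)**2 - 53*(-9)) = -190723/989596 + (546 + 81 + 477) = -190723/989596 + 1104 = 1092323261/989596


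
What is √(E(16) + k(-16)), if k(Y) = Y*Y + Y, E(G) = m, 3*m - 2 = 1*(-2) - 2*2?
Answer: 2*√537/3 ≈ 15.449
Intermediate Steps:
m = -4/3 (m = ⅔ + (1*(-2) - 2*2)/3 = ⅔ + (-2 - 4)/3 = ⅔ + (⅓)*(-6) = ⅔ - 2 = -4/3 ≈ -1.3333)
E(G) = -4/3
k(Y) = Y + Y² (k(Y) = Y² + Y = Y + Y²)
√(E(16) + k(-16)) = √(-4/3 - 16*(1 - 16)) = √(-4/3 - 16*(-15)) = √(-4/3 + 240) = √(716/3) = 2*√537/3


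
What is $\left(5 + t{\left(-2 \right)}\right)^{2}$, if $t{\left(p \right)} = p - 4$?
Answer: $1$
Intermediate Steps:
$t{\left(p \right)} = -4 + p$
$\left(5 + t{\left(-2 \right)}\right)^{2} = \left(5 - 6\right)^{2} = \left(-1\right)^{2} = 1$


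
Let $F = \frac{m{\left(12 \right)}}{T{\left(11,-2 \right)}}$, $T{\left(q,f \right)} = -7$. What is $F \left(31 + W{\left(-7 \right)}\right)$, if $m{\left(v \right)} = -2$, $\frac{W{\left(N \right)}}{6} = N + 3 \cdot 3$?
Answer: $\frac{86}{7} \approx 12.286$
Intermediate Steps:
$W{\left(N \right)} = 54 + 6 N$ ($W{\left(N \right)} = 6 \left(N + 3 \cdot 3\right) = 6 \left(N + 9\right) = 6 \left(9 + N\right) = 54 + 6 N$)
$F = \frac{2}{7}$ ($F = - \frac{2}{-7} = \left(-2\right) \left(- \frac{1}{7}\right) = \frac{2}{7} \approx 0.28571$)
$F \left(31 + W{\left(-7 \right)}\right) = \frac{2 \left(31 + \left(54 + 6 \left(-7\right)\right)\right)}{7} = \frac{2 \left(31 + \left(54 - 42\right)\right)}{7} = \frac{2 \left(31 + 12\right)}{7} = \frac{2}{7} \cdot 43 = \frac{86}{7}$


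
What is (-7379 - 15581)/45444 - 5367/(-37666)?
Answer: -22175479/61131918 ≈ -0.36275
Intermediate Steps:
(-7379 - 15581)/45444 - 5367/(-37666) = -22960*1/45444 - 5367*(-1/37666) = -820/1623 + 5367/37666 = -22175479/61131918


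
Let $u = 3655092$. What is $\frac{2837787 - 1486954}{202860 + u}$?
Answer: $\frac{1350833}{3857952} \approx 0.35014$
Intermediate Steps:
$\frac{2837787 - 1486954}{202860 + u} = \frac{2837787 - 1486954}{202860 + 3655092} = \frac{1350833}{3857952}$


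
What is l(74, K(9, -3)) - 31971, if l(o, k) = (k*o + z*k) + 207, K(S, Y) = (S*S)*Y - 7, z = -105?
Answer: -24014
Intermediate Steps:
K(S, Y) = -7 + Y*S² (K(S, Y) = S²*Y - 7 = Y*S² - 7 = -7 + Y*S²)
l(o, k) = 207 - 105*k + k*o (l(o, k) = (k*o - 105*k) + 207 = (-105*k + k*o) + 207 = 207 - 105*k + k*o)
l(74, K(9, -3)) - 31971 = (207 - 105*(-7 - 3*9²) + (-7 - 3*9²)*74) - 31971 = (207 - 105*(-7 - 3*81) + (-7 - 3*81)*74) - 31971 = (207 - 105*(-7 - 243) + (-7 - 243)*74) - 31971 = (207 - 105*(-250) - 250*74) - 31971 = (207 + 26250 - 18500) - 31971 = 7957 - 31971 = -24014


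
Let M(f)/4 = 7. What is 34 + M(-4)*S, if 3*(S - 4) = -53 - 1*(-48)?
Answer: 298/3 ≈ 99.333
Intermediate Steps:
M(f) = 28 (M(f) = 4*7 = 28)
S = 7/3 (S = 4 + (-53 - 1*(-48))/3 = 4 + (-53 + 48)/3 = 4 + (⅓)*(-5) = 4 - 5/3 = 7/3 ≈ 2.3333)
34 + M(-4)*S = 34 + 28*(7/3) = 34 + 196/3 = 298/3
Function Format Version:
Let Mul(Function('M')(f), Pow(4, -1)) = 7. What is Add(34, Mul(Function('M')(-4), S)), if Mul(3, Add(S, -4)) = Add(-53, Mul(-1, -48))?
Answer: Rational(298, 3) ≈ 99.333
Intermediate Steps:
Function('M')(f) = 28 (Function('M')(f) = Mul(4, 7) = 28)
S = Rational(7, 3) (S = Add(4, Mul(Rational(1, 3), Add(-53, Mul(-1, -48)))) = Add(4, Mul(Rational(1, 3), Add(-53, 48))) = Add(4, Mul(Rational(1, 3), -5)) = Add(4, Rational(-5, 3)) = Rational(7, 3) ≈ 2.3333)
Add(34, Mul(Function('M')(-4), S)) = Add(34, Mul(28, Rational(7, 3))) = Add(34, Rational(196, 3)) = Rational(298, 3)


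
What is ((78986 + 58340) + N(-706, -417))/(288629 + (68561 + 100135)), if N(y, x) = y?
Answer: 2484/8315 ≈ 0.29874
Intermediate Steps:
((78986 + 58340) + N(-706, -417))/(288629 + (68561 + 100135)) = ((78986 + 58340) - 706)/(288629 + (68561 + 100135)) = (137326 - 706)/(288629 + 168696) = 136620/457325 = 136620*(1/457325) = 2484/8315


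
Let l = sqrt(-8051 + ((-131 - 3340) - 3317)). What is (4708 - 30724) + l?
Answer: -26016 + I*sqrt(14839) ≈ -26016.0 + 121.82*I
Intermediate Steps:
l = I*sqrt(14839) (l = sqrt(-8051 + (-3471 - 3317)) = sqrt(-8051 - 6788) = sqrt(-14839) = I*sqrt(14839) ≈ 121.82*I)
(4708 - 30724) + l = (4708 - 30724) + I*sqrt(14839) = -26016 + I*sqrt(14839)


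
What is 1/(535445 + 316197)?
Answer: 1/851642 ≈ 1.1742e-6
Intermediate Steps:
1/(535445 + 316197) = 1/851642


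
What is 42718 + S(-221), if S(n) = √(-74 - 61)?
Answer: 42718 + 3*I*√15 ≈ 42718.0 + 11.619*I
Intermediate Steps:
S(n) = 3*I*√15 (S(n) = √(-135) = 3*I*√15)
42718 + S(-221) = 42718 + 3*I*√15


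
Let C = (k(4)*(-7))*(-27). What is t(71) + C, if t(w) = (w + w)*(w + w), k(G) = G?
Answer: 20920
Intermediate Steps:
t(w) = 4*w² (t(w) = (2*w)*(2*w) = 4*w²)
C = 756 (C = (4*(-7))*(-27) = -28*(-27) = 756)
t(71) + C = 4*71² + 756 = 4*5041 + 756 = 20164 + 756 = 20920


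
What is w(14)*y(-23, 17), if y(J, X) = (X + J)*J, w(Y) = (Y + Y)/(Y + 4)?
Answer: 644/3 ≈ 214.67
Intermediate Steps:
w(Y) = 2*Y/(4 + Y) (w(Y) = (2*Y)/(4 + Y) = 2*Y/(4 + Y))
y(J, X) = J*(J + X) (y(J, X) = (J + X)*J = J*(J + X))
w(14)*y(-23, 17) = (2*14/(4 + 14))*(-23*(-23 + 17)) = (2*14/18)*(-23*(-6)) = (2*14*(1/18))*138 = (14/9)*138 = 644/3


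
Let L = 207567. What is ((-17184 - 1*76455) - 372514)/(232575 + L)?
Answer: -466153/440142 ≈ -1.0591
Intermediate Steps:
((-17184 - 1*76455) - 372514)/(232575 + L) = ((-17184 - 1*76455) - 372514)/(232575 + 207567) = ((-17184 - 76455) - 372514)/440142 = (-93639 - 372514)*(1/440142) = -466153*1/440142 = -466153/440142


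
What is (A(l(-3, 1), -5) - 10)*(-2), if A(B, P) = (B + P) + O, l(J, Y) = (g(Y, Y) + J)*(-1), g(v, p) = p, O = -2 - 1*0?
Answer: 30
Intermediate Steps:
O = -2 (O = -2 + 0 = -2)
l(J, Y) = -J - Y (l(J, Y) = (Y + J)*(-1) = (J + Y)*(-1) = -J - Y)
A(B, P) = -2 + B + P (A(B, P) = (B + P) - 2 = -2 + B + P)
(A(l(-3, 1), -5) - 10)*(-2) = ((-2 + (-1*(-3) - 1*1) - 5) - 10)*(-2) = ((-2 + (3 - 1) - 5) - 10)*(-2) = ((-2 + 2 - 5) - 10)*(-2) = (-5 - 10)*(-2) = -15*(-2) = 30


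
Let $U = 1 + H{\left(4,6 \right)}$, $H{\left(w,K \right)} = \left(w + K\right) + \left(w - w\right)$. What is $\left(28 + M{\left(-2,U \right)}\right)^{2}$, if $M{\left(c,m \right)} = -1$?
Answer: $729$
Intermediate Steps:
$H{\left(w,K \right)} = K + w$ ($H{\left(w,K \right)} = \left(K + w\right) + 0 = K + w$)
$U = 11$ ($U = 1 + \left(6 + 4\right) = 1 + 10 = 11$)
$\left(28 + M{\left(-2,U \right)}\right)^{2} = \left(28 - 1\right)^{2} = 27^{2} = 729$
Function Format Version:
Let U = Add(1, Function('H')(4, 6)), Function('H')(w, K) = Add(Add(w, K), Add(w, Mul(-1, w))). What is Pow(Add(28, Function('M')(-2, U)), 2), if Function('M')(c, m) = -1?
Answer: 729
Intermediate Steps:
Function('H')(w, K) = Add(K, w) (Function('H')(w, K) = Add(Add(K, w), 0) = Add(K, w))
U = 11 (U = Add(1, Add(6, 4)) = Add(1, 10) = 11)
Pow(Add(28, Function('M')(-2, U)), 2) = Pow(Add(28, -1), 2) = Pow(27, 2) = 729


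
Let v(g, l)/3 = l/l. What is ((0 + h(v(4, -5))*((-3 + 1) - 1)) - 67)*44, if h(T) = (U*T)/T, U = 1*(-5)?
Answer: -2288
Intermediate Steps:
U = -5
v(g, l) = 3 (v(g, l) = 3*(l/l) = 3*1 = 3)
h(T) = -5 (h(T) = (-5*T)/T = -5)
((0 + h(v(4, -5))*((-3 + 1) - 1)) - 67)*44 = ((0 - 5*((-3 + 1) - 1)) - 67)*44 = ((0 - 5*(-2 - 1)) - 67)*44 = ((0 - 5*(-3)) - 67)*44 = ((0 + 15) - 67)*44 = (15 - 67)*44 = -52*44 = -2288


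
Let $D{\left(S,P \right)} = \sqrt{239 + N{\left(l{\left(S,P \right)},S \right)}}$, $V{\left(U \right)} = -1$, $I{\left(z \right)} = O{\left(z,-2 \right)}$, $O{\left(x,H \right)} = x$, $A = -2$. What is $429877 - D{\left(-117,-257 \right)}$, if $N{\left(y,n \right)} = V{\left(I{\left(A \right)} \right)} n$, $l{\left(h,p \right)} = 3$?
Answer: $429877 - 2 \sqrt{89} \approx 4.2986 \cdot 10^{5}$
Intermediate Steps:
$I{\left(z \right)} = z$
$N{\left(y,n \right)} = - n$
$D{\left(S,P \right)} = \sqrt{239 - S}$
$429877 - D{\left(-117,-257 \right)} = 429877 - \sqrt{239 - -117} = 429877 - \sqrt{239 + 117} = 429877 - \sqrt{356} = 429877 - 2 \sqrt{89}$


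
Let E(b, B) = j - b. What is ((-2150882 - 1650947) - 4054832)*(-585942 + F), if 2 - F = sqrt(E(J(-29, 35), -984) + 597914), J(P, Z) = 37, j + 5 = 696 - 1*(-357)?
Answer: 4603531946340 + 39283305*sqrt(23957) ≈ 4.6096e+12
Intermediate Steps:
j = 1048 (j = -5 + (696 - 1*(-357)) = -5 + (696 + 357) = -5 + 1053 = 1048)
E(b, B) = 1048 - b
F = 2 - 5*sqrt(23957) (F = 2 - sqrt((1048 - 1*37) + 597914) = 2 - sqrt((1048 - 37) + 597914) = 2 - sqrt(1011 + 597914) = 2 - sqrt(598925) = 2 - 5*sqrt(23957) ≈ -771.90)
((-2150882 - 1650947) - 4054832)*(-585942 + F) = ((-2150882 - 1650947) - 4054832)*(-585942 + (2 - 5*sqrt(23957))) = (-3801829 - 4054832)*(-585940 - 5*sqrt(23957)) = -7856661*(-585940 - 5*sqrt(23957)) = 4603531946340 + 39283305*sqrt(23957)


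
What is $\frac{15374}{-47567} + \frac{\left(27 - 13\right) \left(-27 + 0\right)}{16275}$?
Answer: $- \frac{12771056}{36864425} \approx -0.34643$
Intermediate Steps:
$\frac{15374}{-47567} + \frac{\left(27 - 13\right) \left(-27 + 0\right)}{16275} = 15374 \left(- \frac{1}{47567}\right) + \left(27 - 13\right) \left(-27\right) \frac{1}{16275} = - \frac{15374}{47567} + 14 \left(-27\right) \frac{1}{16275} = - \frac{15374}{47567} - \frac{18}{775} = - \frac{12771056}{36864425}$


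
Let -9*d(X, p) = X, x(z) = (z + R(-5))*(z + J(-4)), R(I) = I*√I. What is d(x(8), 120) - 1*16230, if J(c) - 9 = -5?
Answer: -48722/3 + 20*I*√5/3 ≈ -16241.0 + 14.907*I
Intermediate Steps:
R(I) = I^(3/2)
J(c) = 4 (J(c) = 9 - 5 = 4)
x(z) = (4 + z)*(z - 5*I*√5) (x(z) = (z + (-5)^(3/2))*(z + 4) = (z - 5*I*√5)*(4 + z) = (4 + z)*(z - 5*I*√5))
d(X, p) = -X/9
d(x(8), 120) - 1*16230 = -(8² + 4*8 - 20*I*√5 - 5*I*8*√5)/9 - 1*16230 = -(64 + 32 - 20*I*√5 - 40*I*√5)/9 - 16230 = -(96 - 60*I*√5)/9 - 16230 = (-32/3 + 20*I*√5/3) - 16230 = -48722/3 + 20*I*√5/3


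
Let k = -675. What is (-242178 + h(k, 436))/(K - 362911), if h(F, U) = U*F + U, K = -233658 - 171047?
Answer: 268021/383808 ≈ 0.69832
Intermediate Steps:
K = -404705
h(F, U) = U + F*U (h(F, U) = F*U + U = U + F*U)
(-242178 + h(k, 436))/(K - 362911) = (-242178 + 436*(1 - 675))/(-404705 - 362911) = (-242178 + 436*(-674))/(-767616) = (-242178 - 293864)*(-1/767616) = -536042*(-1/767616) = 268021/383808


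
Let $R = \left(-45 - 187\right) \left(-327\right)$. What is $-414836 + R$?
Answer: $-338972$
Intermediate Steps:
$R = 75864$ ($R = \left(-232\right) \left(-327\right) = 75864$)
$-414836 + R = -414836 + 75864 = -338972$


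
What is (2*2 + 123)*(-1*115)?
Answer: -14605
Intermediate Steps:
(2*2 + 123)*(-1*115) = (4 + 123)*(-115) = 127*(-115) = -14605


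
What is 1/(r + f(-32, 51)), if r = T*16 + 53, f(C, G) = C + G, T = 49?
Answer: 1/856 ≈ 0.0011682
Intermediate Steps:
r = 837 (r = 49*16 + 53 = 784 + 53 = 837)
1/(r + f(-32, 51)) = 1/(837 + (-32 + 51)) = 1/(837 + 19) = 1/856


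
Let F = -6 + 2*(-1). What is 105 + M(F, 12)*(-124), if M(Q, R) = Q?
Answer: 1097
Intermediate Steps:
F = -8 (F = -6 - 2 = -8)
105 + M(F, 12)*(-124) = 105 - 8*(-124) = 105 + 992 = 1097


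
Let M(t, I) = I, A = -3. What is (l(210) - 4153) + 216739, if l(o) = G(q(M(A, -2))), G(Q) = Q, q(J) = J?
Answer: 212584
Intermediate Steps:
l(o) = -2
(l(210) - 4153) + 216739 = (-2 - 4153) + 216739 = -4155 + 216739 = 212584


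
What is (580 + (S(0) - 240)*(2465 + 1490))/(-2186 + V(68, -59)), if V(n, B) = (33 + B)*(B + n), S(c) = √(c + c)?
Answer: 47431/121 ≈ 391.99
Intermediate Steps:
S(c) = √2*√c (S(c) = √(2*c) = √2*√c)
(580 + (S(0) - 240)*(2465 + 1490))/(-2186 + V(68, -59)) = (580 + (√2*√0 - 240)*(2465 + 1490))/(-2186 + ((-59)² + 33*(-59) + 33*68 - 59*68)) = (580 + (√2*0 - 240)*3955)/(-2186 + (3481 - 1947 + 2244 - 4012)) = (580 + (0 - 240)*3955)/(-2186 - 234) = (580 - 240*3955)/(-2420) = (580 - 949200)*(-1/2420) = -948620*(-1/2420) = 47431/121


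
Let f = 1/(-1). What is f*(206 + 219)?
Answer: -425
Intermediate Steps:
f = -1
f*(206 + 219) = -(206 + 219) = -1*425 = -425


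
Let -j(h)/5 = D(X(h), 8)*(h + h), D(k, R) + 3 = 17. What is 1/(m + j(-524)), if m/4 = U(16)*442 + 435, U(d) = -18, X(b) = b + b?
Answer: 1/43276 ≈ 2.3108e-5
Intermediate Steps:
X(b) = 2*b
D(k, R) = 14 (D(k, R) = -3 + 17 = 14)
j(h) = -140*h (j(h) = -70*(h + h) = -70*2*h = -140*h)
m = -30084 (m = 4*(-18*442 + 435) = 4*(-7956 + 435) = 4*(-7521) = -30084)
1/(m + j(-524)) = 1/(-30084 - 140*(-524)) = 1/(-30084 + 73360) = 1/43276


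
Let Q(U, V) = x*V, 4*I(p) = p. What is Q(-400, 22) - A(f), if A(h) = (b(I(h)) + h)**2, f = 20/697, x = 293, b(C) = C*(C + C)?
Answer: 1521322742644426/236010384481 ≈ 6446.0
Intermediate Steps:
I(p) = p/4
b(C) = 2*C**2 (b(C) = C*(2*C) = 2*C**2)
Q(U, V) = 293*V
f = 20/697 (f = 20*(1/697) = 20/697 ≈ 0.028694)
A(h) = (h + h**2/8)**2 (A(h) = (2*(h/4)**2 + h)**2 = (2*(h**2/16) + h)**2 = (h**2/8 + h)**2 = (h + h**2/8)**2)
Q(-400, 22) - A(f) = 293*22 - (20/697)**2*(8 + 20/697)**2/64 = 6446 - 400*(5596/697)**2/(64*485809) = 6446 - 400*31315216/(64*485809*485809) = 6446 - 1*195720100/236010384481 = 6446 - 195720100/236010384481 = 1521322742644426/236010384481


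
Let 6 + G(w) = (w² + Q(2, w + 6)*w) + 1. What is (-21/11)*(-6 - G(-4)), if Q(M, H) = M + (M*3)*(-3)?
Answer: 1701/11 ≈ 154.64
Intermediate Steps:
Q(M, H) = -8*M (Q(M, H) = M + (3*M)*(-3) = M - 9*M = -8*M)
G(w) = -5 + w² - 16*w (G(w) = -6 + ((w² + (-8*2)*w) + 1) = -6 + ((w² - 16*w) + 1) = -6 + (1 + w² - 16*w) = -5 + w² - 16*w)
(-21/11)*(-6 - G(-4)) = (-21/11)*(-6 - (-5 + (-4)² - 16*(-4))) = (-21*1/11)*(-6 - (-5 + 16 + 64)) = -21*(-6 - 1*75)/11 = -21*(-6 - 75)/11 = -21/11*(-81) = 1701/11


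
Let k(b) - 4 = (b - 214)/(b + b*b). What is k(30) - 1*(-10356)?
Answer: 4817308/465 ≈ 10360.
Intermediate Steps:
k(b) = 4 + (-214 + b)/(b + b²) (k(b) = 4 + (b - 214)/(b + b*b) = 4 + (-214 + b)/(b + b²))
k(30) - 1*(-10356) = (-214 + 4*30² + 5*30)/(30*(1 + 30)) - 1*(-10356) = (1/30)*(-214 + 4*900 + 150)/31 + 10356 = (1/30)*(1/31)*(-214 + 3600 + 150) + 10356 = (1/30)*(1/31)*3536 + 10356 = 1768/465 + 10356 = 4817308/465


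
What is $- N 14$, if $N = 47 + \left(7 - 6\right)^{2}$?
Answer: $-672$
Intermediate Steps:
$N = 48$ ($N = 47 + 1^{2} = 47 + 1 = 48$)
$- N 14 = \left(-1\right) 48 \cdot 14 = \left(-48\right) 14 = -672$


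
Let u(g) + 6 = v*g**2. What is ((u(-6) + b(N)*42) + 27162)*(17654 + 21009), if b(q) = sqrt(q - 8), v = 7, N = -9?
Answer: 1059675504 + 1623846*I*sqrt(17) ≈ 1.0597e+9 + 6.6953e+6*I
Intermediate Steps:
b(q) = sqrt(-8 + q)
u(g) = -6 + 7*g**2
((u(-6) + b(N)*42) + 27162)*(17654 + 21009) = (((-6 + 7*(-6)**2) + sqrt(-8 - 9)*42) + 27162)*(17654 + 21009) = (((-6 + 7*36) + sqrt(-17)*42) + 27162)*38663 = (((-6 + 252) + (I*sqrt(17))*42) + 27162)*38663 = ((246 + 42*I*sqrt(17)) + 27162)*38663 = (27408 + 42*I*sqrt(17))*38663 = 1059675504 + 1623846*I*sqrt(17)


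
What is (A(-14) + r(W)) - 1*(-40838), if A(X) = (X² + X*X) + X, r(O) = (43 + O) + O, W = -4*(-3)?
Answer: 41283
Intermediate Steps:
W = 12
r(O) = 43 + 2*O
A(X) = X + 2*X² (A(X) = (X² + X²) + X = 2*X² + X = X + 2*X²)
(A(-14) + r(W)) - 1*(-40838) = (-14*(1 + 2*(-14)) + (43 + 2*12)) - 1*(-40838) = (-14*(1 - 28) + (43 + 24)) + 40838 = (-14*(-27) + 67) + 40838 = (378 + 67) + 40838 = 445 + 40838 = 41283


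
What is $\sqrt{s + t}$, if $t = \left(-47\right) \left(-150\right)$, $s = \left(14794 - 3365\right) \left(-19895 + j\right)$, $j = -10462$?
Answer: $31 i \sqrt{361023} \approx 18626.0 i$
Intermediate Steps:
$s = -346950153$ ($s = \left(14794 - 3365\right) \left(-19895 - 10462\right) = 11429 \left(-30357\right) = -346950153$)
$t = 7050$
$\sqrt{s + t} = \sqrt{-346950153 + 7050} = \sqrt{-346943103} = 31 i \sqrt{361023}$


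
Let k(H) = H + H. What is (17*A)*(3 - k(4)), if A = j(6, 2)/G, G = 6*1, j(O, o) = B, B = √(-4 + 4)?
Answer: 0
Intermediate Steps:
k(H) = 2*H
B = 0 (B = √0 = 0)
j(O, o) = 0
G = 6
A = 0 (A = 0/6 = 0*(⅙) = 0)
(17*A)*(3 - k(4)) = (17*0)*(3 - 2*4) = 0*(3 - 1*8) = 0*(3 - 8) = 0*(-5) = 0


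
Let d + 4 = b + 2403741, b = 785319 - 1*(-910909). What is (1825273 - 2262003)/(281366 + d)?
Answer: -436730/4381331 ≈ -0.099680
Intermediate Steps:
b = 1696228 (b = 785319 + 910909 = 1696228)
d = 4099965 (d = -4 + (1696228 + 2403741) = -4 + 4099969 = 4099965)
(1825273 - 2262003)/(281366 + d) = (1825273 - 2262003)/(281366 + 4099965) = -436730/4381331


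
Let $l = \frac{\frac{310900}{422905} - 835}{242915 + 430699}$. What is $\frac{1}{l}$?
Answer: $- \frac{18991648578}{23520985} \approx -807.43$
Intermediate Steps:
$l = - \frac{23520985}{18991648578}$ ($l = \frac{310900 \cdot \frac{1}{422905} - 835}{673614} = \left(\frac{62180}{84581} - 835\right) \frac{1}{673614} = \left(- \frac{70562955}{84581}\right) \frac{1}{673614} = - \frac{23520985}{18991648578} \approx -0.0012385$)
$\frac{1}{l} = \frac{1}{- \frac{23520985}{18991648578}} = - \frac{18991648578}{23520985}$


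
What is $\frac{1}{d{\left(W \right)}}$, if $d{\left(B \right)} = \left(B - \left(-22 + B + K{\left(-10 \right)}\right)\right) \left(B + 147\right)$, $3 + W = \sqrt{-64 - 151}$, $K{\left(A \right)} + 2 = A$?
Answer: $\frac{72}{356167} - \frac{i \sqrt{215}}{712334} \approx 0.00020215 - 2.0584 \cdot 10^{-5} i$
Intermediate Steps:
$K{\left(A \right)} = -2 + A$
$W = -3 + i \sqrt{215}$ ($W = -3 + \sqrt{-64 - 151} = -3 + \sqrt{-215} = -3 + i \sqrt{215} \approx -3.0 + 14.663 i$)
$d{\left(B \right)} = 4998 + 34 B$ ($d{\left(B \right)} = \left(B - \left(-34 + B\right)\right) \left(B + 147\right) = \left(B - \left(-34 + B\right)\right) \left(147 + B\right) = 34 \left(147 + B\right) = 4998 + 34 B$)
$\frac{1}{d{\left(W \right)}} = \frac{1}{4998 + 34 \left(-3 + i \sqrt{215}\right)} = \frac{1}{4998 - \left(102 - 34 i \sqrt{215}\right)} = \frac{1}{4896 + 34 i \sqrt{215}}$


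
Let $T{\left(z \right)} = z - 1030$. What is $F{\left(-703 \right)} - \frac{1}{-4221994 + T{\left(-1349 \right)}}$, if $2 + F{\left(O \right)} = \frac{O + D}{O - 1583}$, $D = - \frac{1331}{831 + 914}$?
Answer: $- \frac{14257413182266}{8425659801555} \approx -1.6921$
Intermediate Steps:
$T{\left(z \right)} = -1030 + z$ ($T{\left(z \right)} = z - 1030 = -1030 + z$)
$D = - \frac{1331}{1745} \approx -0.76275$
$F{\left(O \right)} = -2 + \frac{- \frac{1331}{1745} + O}{-1583 + O}$ ($F{\left(O \right)} = -2 + \frac{O - \frac{1331}{1745}}{O - 1583} = -2 + \frac{- \frac{1331}{1745} + O}{-1583 + O}$)
$F{\left(-703 \right)} - \frac{1}{-4221994 + T{\left(-1349 \right)}} = \frac{\frac{5523339}{1745} - -703}{-1583 - 703} - \frac{1}{-4221994 - 2379} = \frac{\frac{5523339}{1745} + 703}{-2286} - \frac{1}{-4221994 - 2379} = \left(- \frac{1}{2286}\right) \frac{6750074}{1745} - \frac{1}{-4224373} = - \frac{3375037}{1994535} - - \frac{1}{4224373} = - \frac{3375037}{1994535} + \frac{1}{4224373} = - \frac{14257413182266}{8425659801555}$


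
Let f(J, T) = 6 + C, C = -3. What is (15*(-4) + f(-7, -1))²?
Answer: 3249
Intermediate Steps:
f(J, T) = 3 (f(J, T) = 6 - 3 = 3)
(15*(-4) + f(-7, -1))² = (15*(-4) + 3)² = (-60 + 3)² = (-57)² = 3249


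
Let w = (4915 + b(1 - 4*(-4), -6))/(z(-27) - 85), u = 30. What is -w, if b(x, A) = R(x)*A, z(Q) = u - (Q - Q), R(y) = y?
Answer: 4813/55 ≈ 87.509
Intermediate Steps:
z(Q) = 30 (z(Q) = 30 - (Q - Q) = 30 - 1*0 = 30 + 0 = 30)
b(x, A) = A*x (b(x, A) = x*A = A*x)
w = -4813/55 (w = (4915 - 6*(1 - 4*(-4)))/(30 - 85) = (4915 - 6*(1 + 16))/(-55) = (4915 - 6*17)*(-1/55) = (4915 - 102)*(-1/55) = 4813*(-1/55) = -4813/55 ≈ -87.509)
-w = -1*(-4813/55) = 4813/55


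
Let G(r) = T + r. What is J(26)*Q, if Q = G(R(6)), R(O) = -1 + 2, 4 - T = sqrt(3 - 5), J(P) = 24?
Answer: 120 - 24*I*sqrt(2) ≈ 120.0 - 33.941*I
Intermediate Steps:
T = 4 - I*sqrt(2) (T = 4 - sqrt(3 - 5) = 4 - sqrt(-2) = 4 - I*sqrt(2) ≈ 4.0 - 1.4142*I)
R(O) = 1
G(r) = 4 + r - I*sqrt(2) (G(r) = (4 - I*sqrt(2)) + r = 4 + r - I*sqrt(2))
Q = 5 - I*sqrt(2) (Q = 4 + 1 - I*sqrt(2) = 5 - I*sqrt(2) ≈ 5.0 - 1.4142*I)
J(26)*Q = 24*(5 - I*sqrt(2)) = 120 - 24*I*sqrt(2)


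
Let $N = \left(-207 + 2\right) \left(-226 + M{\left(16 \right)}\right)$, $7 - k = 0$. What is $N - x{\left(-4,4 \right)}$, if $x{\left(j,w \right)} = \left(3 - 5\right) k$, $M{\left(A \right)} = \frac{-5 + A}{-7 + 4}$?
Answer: $\frac{141287}{3} \approx 47096.0$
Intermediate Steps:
$k = 7$ ($k = 7 - 0 = 7 + 0 = 7$)
$M{\left(A \right)} = \frac{5}{3} - \frac{A}{3}$ ($M{\left(A \right)} = \frac{-5 + A}{-3} = \left(-5 + A\right) \left(- \frac{1}{3}\right) = \frac{5}{3} - \frac{A}{3}$)
$x{\left(j,w \right)} = -14$ ($x{\left(j,w \right)} = \left(3 - 5\right) 7 = \left(-2\right) 7 = -14$)
$N = \frac{141245}{3}$ ($N = \left(-207 + 2\right) \left(-226 + \left(\frac{5}{3} - \frac{16}{3}\right)\right) = - 205 \left(-226 + \left(\frac{5}{3} - \frac{16}{3}\right)\right) = - 205 \left(-226 - \frac{11}{3}\right) = \left(-205\right) \left(- \frac{689}{3}\right) = \frac{141245}{3} \approx 47082.0$)
$N - x{\left(-4,4 \right)} = \frac{141245}{3} - -14 = \frac{141245}{3} + 14 = \frac{141287}{3}$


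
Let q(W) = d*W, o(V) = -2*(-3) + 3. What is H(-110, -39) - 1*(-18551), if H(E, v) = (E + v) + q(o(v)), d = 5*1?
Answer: 18447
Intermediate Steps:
o(V) = 9 (o(V) = 6 + 3 = 9)
d = 5
q(W) = 5*W
H(E, v) = 45 + E + v (H(E, v) = (E + v) + 5*9 = (E + v) + 45 = 45 + E + v)
H(-110, -39) - 1*(-18551) = (45 - 110 - 39) - 1*(-18551) = -104 + 18551 = 18447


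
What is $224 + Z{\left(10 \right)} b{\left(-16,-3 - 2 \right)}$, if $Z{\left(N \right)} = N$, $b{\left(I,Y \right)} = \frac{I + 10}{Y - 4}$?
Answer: $\frac{692}{3} \approx 230.67$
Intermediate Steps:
$b{\left(I,Y \right)} = \frac{10 + I}{-4 + Y}$
$224 + Z{\left(10 \right)} b{\left(-16,-3 - 2 \right)} = 224 + 10 \frac{10 - 16}{-4 - 5} = 224 + 10 \frac{1}{-4 - 5} \left(-6\right) = 224 + 10 \frac{1}{-9} \left(-6\right) = 224 + 10 \left(\left(- \frac{1}{9}\right) \left(-6\right)\right) = 224 + 10 \cdot \frac{2}{3} = 224 + \frac{20}{3} = \frac{692}{3}$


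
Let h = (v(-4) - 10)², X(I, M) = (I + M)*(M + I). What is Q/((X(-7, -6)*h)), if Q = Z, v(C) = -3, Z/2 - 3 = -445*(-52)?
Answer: 46286/28561 ≈ 1.6206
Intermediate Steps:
X(I, M) = (I + M)² (X(I, M) = (I + M)*(I + M) = (I + M)²)
Z = 46286 (Z = 6 + 2*(-445*(-52)) = 6 + 2*23140 = 6 + 46280 = 46286)
h = 169 (h = (-3 - 10)² = (-13)² = 169)
Q = 46286
Q/((X(-7, -6)*h)) = 46286/(((-7 - 6)²*169)) = 46286/(((-13)²*169)) = 46286/((169*169)) = 46286/28561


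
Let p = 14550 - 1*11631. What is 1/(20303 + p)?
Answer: 1/23222 ≈ 4.3063e-5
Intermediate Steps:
p = 2919 (p = 14550 - 11631 = 2919)
1/(20303 + p) = 1/(20303 + 2919) = 1/23222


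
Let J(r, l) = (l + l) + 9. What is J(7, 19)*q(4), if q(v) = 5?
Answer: 235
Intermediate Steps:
J(r, l) = 9 + 2*l (J(r, l) = 2*l + 9 = 9 + 2*l)
J(7, 19)*q(4) = (9 + 2*19)*5 = (9 + 38)*5 = 47*5 = 235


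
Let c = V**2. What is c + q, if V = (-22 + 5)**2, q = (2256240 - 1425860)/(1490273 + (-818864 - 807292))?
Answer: 11348253663/135883 ≈ 83515.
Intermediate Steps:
q = -830380/135883 (q = 830380/(1490273 - 1626156) = 830380/(-135883) = 830380*(-1/135883) = -830380/135883 ≈ -6.1110)
V = 289 (V = (-17)**2 = 289)
c = 83521 (c = 289**2 = 83521)
c + q = 83521 - 830380/135883 = 11348253663/135883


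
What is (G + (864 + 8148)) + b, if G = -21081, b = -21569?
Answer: -33638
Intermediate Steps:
(G + (864 + 8148)) + b = (-21081 + (864 + 8148)) - 21569 = (-21081 + 9012) - 21569 = -12069 - 21569 = -33638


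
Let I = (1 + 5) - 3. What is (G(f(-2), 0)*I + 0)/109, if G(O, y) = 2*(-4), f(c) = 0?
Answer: -24/109 ≈ -0.22018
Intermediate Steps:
I = 3 (I = 6 - 3 = 3)
G(O, y) = -8
(G(f(-2), 0)*I + 0)/109 = (-8*3 + 0)/109 = (-24 + 0)/109 = (1/109)*(-24) = -24/109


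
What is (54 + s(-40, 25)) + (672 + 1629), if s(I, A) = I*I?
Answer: 3955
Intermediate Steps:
s(I, A) = I²
(54 + s(-40, 25)) + (672 + 1629) = (54 + (-40)²) + (672 + 1629) = (54 + 1600) + 2301 = 1654 + 2301 = 3955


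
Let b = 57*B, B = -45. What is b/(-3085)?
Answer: 513/617 ≈ 0.83144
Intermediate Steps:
b = -2565 (b = 57*(-45) = -2565)
b/(-3085) = -2565/(-3085) = -2565*(-1/3085) = 513/617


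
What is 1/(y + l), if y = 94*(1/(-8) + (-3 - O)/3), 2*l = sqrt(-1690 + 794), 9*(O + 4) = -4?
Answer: 55836/2244271 - 46656*I*sqrt(14)/15709897 ≈ 0.024879 - 0.011112*I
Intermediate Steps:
O = -40/9 (O = -4 + (1/9)*(-4) = -4 - 4/9 = -40/9 ≈ -4.4444)
l = 4*I*sqrt(14) (l = sqrt(-1690 + 794)/2 = sqrt(-896)/2 = (8*I*sqrt(14))/2 = 4*I*sqrt(14) ≈ 14.967*I)
y = 3619/108 (y = 94*(1/(-8) + (-3 - 1*(-40/9))/3) = 94*(1*(-1/8) + (-3 + 40/9)*(1/3)) = 94*(-1/8 + (13/9)*(1/3)) = 94*(-1/8 + 13/27) = 94*(77/216) = 3619/108 ≈ 33.509)
1/(y + l) = 1/(3619/108 + 4*I*sqrt(14))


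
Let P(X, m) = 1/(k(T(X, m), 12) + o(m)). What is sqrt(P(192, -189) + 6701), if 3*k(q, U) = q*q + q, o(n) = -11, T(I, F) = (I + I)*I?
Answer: sqrt(22000811315040641187642)/1811963893 ≈ 81.860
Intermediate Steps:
T(I, F) = 2*I**2 (T(I, F) = (2*I)*I = 2*I**2)
k(q, U) = q/3 + q**2/3 (k(q, U) = (q*q + q)/3 = (q**2 + q)/3 = (q + q**2)/3 = q/3 + q**2/3)
P(X, m) = 1/(-11 + 2*X**2*(1 + 2*X**2)/3) (P(X, m) = 1/((2*X**2)*(1 + 2*X**2)/3 - 11) = 1/(2*X**2*(1 + 2*X**2)/3 - 11) = 1/(-11 + 2*X**2*(1 + 2*X**2)/3))
sqrt(P(192, -189) + 6701) = sqrt(3/(-33 + 2*192**2 + 4*192**4) + 6701) = sqrt(3/(-33 + 2*36864 + 4*1358954496) + 6701) = sqrt(3/(-33 + 73728 + 5435817984) + 6701) = sqrt(3/5435891679 + 6701) = sqrt(3*(1/5435891679) + 6701) = sqrt(1/1811963893 + 6701) = sqrt(12141970046994/1811963893) = sqrt(22000811315040641187642)/1811963893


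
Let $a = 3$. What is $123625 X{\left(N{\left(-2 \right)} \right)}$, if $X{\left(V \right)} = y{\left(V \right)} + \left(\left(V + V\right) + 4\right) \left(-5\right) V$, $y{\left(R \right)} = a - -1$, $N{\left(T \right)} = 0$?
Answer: $494500$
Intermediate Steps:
$y{\left(R \right)} = 4$ ($y{\left(R \right)} = 3 - -1 = 3 + 1 = 4$)
$X{\left(V \right)} = 4 + V \left(-20 - 10 V\right)$ ($X{\left(V \right)} = 4 + \left(\left(V + V\right) + 4\right) \left(-5\right) V = 4 + \left(2 V + 4\right) \left(-5\right) V = 4 + \left(4 + 2 V\right) \left(-5\right) V = 4 + \left(-20 - 10 V\right) V = 4 + V \left(-20 - 10 V\right)$)
$123625 X{\left(N{\left(-2 \right)} \right)} = 123625 \left(4 - 0 - 10 \cdot 0^{2}\right) = 123625 \left(4 + 0 - 0\right) = 123625 \left(4 + 0 + 0\right) = 123625 \cdot 4 = 494500$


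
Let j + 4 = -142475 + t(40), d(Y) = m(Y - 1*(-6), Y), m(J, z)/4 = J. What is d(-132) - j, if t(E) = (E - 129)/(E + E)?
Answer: 11358089/80 ≈ 1.4198e+5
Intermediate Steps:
t(E) = (-129 + E)/(2*E) (t(E) = (-129 + E)/((2*E)) = (-129 + E)*(1/(2*E)) = (-129 + E)/(2*E))
m(J, z) = 4*J
d(Y) = 24 + 4*Y (d(Y) = 4*(Y - 1*(-6)) = 4*(Y + 6) = 4*(6 + Y) = 24 + 4*Y)
j = -11398409/80 (j = -4 + (-142475 + (½)*(-129 + 40)/40) = -4 + (-142475 + (½)*(1/40)*(-89)) = -4 + (-142475 - 89/80) = -4 - 11398089/80 = -11398409/80 ≈ -1.4248e+5)
d(-132) - j = (24 + 4*(-132)) - 1*(-11398409/80) = (24 - 528) + 11398409/80 = -504 + 11398409/80 = 11358089/80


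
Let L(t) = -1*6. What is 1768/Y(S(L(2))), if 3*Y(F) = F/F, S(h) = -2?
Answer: 5304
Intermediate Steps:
L(t) = -6
Y(F) = ⅓ (Y(F) = (F/F)/3 = (⅓)*1 = ⅓)
1768/Y(S(L(2))) = 1768/(⅓) = 1768*3 = 5304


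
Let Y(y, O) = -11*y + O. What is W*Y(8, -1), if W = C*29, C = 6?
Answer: -15486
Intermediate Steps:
Y(y, O) = O - 11*y
W = 174 (W = 6*29 = 174)
W*Y(8, -1) = 174*(-1 - 11*8) = 174*(-1 - 88) = 174*(-89) = -15486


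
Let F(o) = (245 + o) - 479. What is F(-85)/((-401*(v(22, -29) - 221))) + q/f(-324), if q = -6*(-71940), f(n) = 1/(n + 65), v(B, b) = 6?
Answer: -9638385233719/86215 ≈ -1.1179e+8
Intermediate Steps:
F(o) = -234 + o
f(n) = 1/(65 + n)
q = 431640
F(-85)/((-401*(v(22, -29) - 221))) + q/f(-324) = (-234 - 85)/((-401*(6 - 221))) + 431640/(1/(65 - 324)) = -319/((-401*(-215))) + 431640/(1/(-259)) = -319/86215 + 431640/(-1/259) = -319*1/86215 + 431640*(-259) = -319/86215 - 111794760 = -9638385233719/86215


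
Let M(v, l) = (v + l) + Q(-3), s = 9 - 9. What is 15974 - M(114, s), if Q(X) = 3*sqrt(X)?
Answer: 15860 - 3*I*sqrt(3) ≈ 15860.0 - 5.1962*I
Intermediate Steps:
s = 0
M(v, l) = l + v + 3*I*sqrt(3) (M(v, l) = (v + l) + 3*sqrt(-3) = (l + v) + 3*(I*sqrt(3)) = (l + v) + 3*I*sqrt(3) = l + v + 3*I*sqrt(3))
15974 - M(114, s) = 15974 - (0 + 114 + 3*I*sqrt(3)) = 15974 - (114 + 3*I*sqrt(3)) = 15974 + (-114 - 3*I*sqrt(3)) = 15860 - 3*I*sqrt(3)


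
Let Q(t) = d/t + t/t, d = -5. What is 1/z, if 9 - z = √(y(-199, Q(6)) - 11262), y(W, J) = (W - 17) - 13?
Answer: 9/11572 + I*√11491/11572 ≈ 0.00077774 + 0.0092634*I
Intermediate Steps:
Q(t) = 1 - 5/t (Q(t) = -5/t + t/t = -5/t + 1 = 1 - 5/t)
y(W, J) = -30 + W (y(W, J) = (-17 + W) - 13 = -30 + W)
z = 9 - I*√11491 (z = 9 - √((-30 - 199) - 11262) = 9 - √(-229 - 11262) = 9 - √(-11491) = 9 - I*√11491 ≈ 9.0 - 107.2*I)
1/z = 1/(9 - I*√11491)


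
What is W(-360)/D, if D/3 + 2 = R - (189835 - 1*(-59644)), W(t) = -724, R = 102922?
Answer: 724/439677 ≈ 0.0016467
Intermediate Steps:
D = -439677 (D = -6 + 3*(102922 - (189835 - 1*(-59644))) = -6 + 3*(102922 - (189835 + 59644)) = -6 + 3*(102922 - 1*249479) = -6 + 3*(102922 - 249479) = -6 + 3*(-146557) = -6 - 439671 = -439677)
W(-360)/D = -724/(-439677) = -724*(-1/439677) = 724/439677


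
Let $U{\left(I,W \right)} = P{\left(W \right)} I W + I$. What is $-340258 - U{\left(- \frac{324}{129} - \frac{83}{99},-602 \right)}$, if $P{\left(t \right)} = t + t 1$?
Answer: $\frac{2962674281}{1419} \approx 2.0879 \cdot 10^{6}$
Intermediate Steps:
$P{\left(t \right)} = 2 t$ ($P{\left(t \right)} = t + t = 2 t$)
$U{\left(I,W \right)} = I + 2 I W^{2}$ ($U{\left(I,W \right)} = 2 W I W + I = 2 I W W + I = 2 I W^{2} + I = I + 2 I W^{2}$)
$-340258 - U{\left(- \frac{324}{129} - \frac{83}{99},-602 \right)} = -340258 - \left(- \frac{324}{129} - \frac{83}{99}\right) \left(1 + 2 \left(-602\right)^{2}\right) = -340258 - \left(\left(-324\right) \frac{1}{129} - \frac{83}{99}\right) \left(1 + 2 \cdot 362404\right) = -340258 - \left(- \frac{108}{43} - \frac{83}{99}\right) \left(1 + 724808\right) = -340258 - \left(- \frac{14261}{4257}\right) 724809 = -340258 - - \frac{3445500383}{1419} = -340258 + \frac{3445500383}{1419} = \frac{2962674281}{1419}$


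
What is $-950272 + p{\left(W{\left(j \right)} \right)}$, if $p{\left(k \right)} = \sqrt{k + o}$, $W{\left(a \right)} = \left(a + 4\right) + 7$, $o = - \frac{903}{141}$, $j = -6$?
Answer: $-950272 + \frac{i \sqrt{3102}}{47} \approx -9.5027 \cdot 10^{5} + 1.185 i$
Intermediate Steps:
$o = - \frac{301}{47}$ ($o = \left(-903\right) \frac{1}{141} = - \frac{301}{47} \approx -6.4043$)
$W{\left(a \right)} = 11 + a$ ($W{\left(a \right)} = \left(4 + a\right) + 7 = 11 + a$)
$p{\left(k \right)} = \sqrt{- \frac{301}{47} + k}$ ($p{\left(k \right)} = \sqrt{k - \frac{301}{47}} = \sqrt{- \frac{301}{47} + k}$)
$-950272 + p{\left(W{\left(j \right)} \right)} = -950272 + \frac{\sqrt{-14147 + 2209 \left(11 - 6\right)}}{47} = -950272 + \frac{\sqrt{-14147 + 2209 \cdot 5}}{47} = -950272 + \frac{\sqrt{-14147 + 11045}}{47} = -950272 + \frac{\sqrt{-3102}}{47} = -950272 + \frac{i \sqrt{3102}}{47}$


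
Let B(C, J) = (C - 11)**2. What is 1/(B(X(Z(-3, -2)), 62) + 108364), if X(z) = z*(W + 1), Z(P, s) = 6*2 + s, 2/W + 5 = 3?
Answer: 1/108485 ≈ 9.2179e-6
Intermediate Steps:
W = -1 (W = 2/(-5 + 3) = 2/(-2) = 2*(-1/2) = -1)
Z(P, s) = 12 + s
X(z) = 0 (X(z) = z*(-1 + 1) = z*0 = 0)
B(C, J) = (-11 + C)**2
1/(B(X(Z(-3, -2)), 62) + 108364) = 1/((-11 + 0)**2 + 108364) = 1/((-11)**2 + 108364) = 1/(121 + 108364) = 1/108485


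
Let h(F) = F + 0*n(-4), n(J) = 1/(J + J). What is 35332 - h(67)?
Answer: 35265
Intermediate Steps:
n(J) = 1/(2*J)
h(F) = F (h(F) = F + 0*((½)/(-4)) = F + 0*((½)*(-¼)) = F + 0*(-⅛) = F + 0 = F)
35332 - h(67) = 35332 - 1*67 = 35332 - 67 = 35265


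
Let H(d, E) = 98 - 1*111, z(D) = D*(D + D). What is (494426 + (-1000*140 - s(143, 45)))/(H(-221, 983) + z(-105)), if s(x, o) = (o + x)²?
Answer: 319082/22037 ≈ 14.479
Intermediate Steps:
z(D) = 2*D² (z(D) = D*(2*D) = 2*D²)
H(d, E) = -13 (H(d, E) = 98 - 111 = -13)
(494426 + (-1000*140 - s(143, 45)))/(H(-221, 983) + z(-105)) = (494426 + (-1000*140 - (45 + 143)²))/(-13 + 2*(-105)²) = (494426 + (-140000 - 1*188²))/(-13 + 2*11025) = (494426 + (-140000 - 1*35344))/(-13 + 22050) = (494426 + (-140000 - 35344))/22037 = (494426 - 175344)*(1/22037) = 319082*(1/22037) = 319082/22037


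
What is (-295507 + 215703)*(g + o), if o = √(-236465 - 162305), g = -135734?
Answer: 10832116136 - 79804*I*√398770 ≈ 1.0832e+10 - 5.0395e+7*I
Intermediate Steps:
o = I*√398770 (o = √(-398770) = I*√398770 ≈ 631.48*I)
(-295507 + 215703)*(g + o) = (-295507 + 215703)*(-135734 + I*√398770) = -79804*(-135734 + I*√398770) = 10832116136 - 79804*I*√398770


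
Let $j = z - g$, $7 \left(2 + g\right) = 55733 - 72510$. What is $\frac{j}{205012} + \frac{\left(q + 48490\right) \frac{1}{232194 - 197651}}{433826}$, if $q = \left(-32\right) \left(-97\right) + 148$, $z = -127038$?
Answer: $- \frac{6537266027025361}{10752834361528756} \approx -0.60796$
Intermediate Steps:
$g = - \frac{16791}{7}$ ($g = -2 + \frac{55733 - 72510}{7} = -2 + \frac{1}{7} \left(-16777\right) = -2 - \frac{16777}{7} = - \frac{16791}{7} \approx -2398.7$)
$j = - \frac{872475}{7}$ ($j = -127038 - - \frac{16791}{7} = -127038 + \frac{16791}{7} = - \frac{872475}{7} \approx -1.2464 \cdot 10^{5}$)
$q = 3252$ ($q = 3104 + 148 = 3252$)
$\frac{j}{205012} + \frac{\left(q + 48490\right) \frac{1}{232194 - 197651}}{433826} = - \frac{872475}{7 \cdot 205012} + \frac{\left(3252 + 48490\right) \frac{1}{232194 - 197651}}{433826} = \left(- \frac{872475}{7}\right) \frac{1}{205012} + \frac{51742}{34543} \cdot \frac{1}{433826} = - \frac{872475}{1435084} + 51742 \cdot \frac{1}{34543} \cdot \frac{1}{433826} = - \frac{872475}{1435084} + \frac{51742}{34543} \cdot \frac{1}{433826} = - \frac{872475}{1435084} + \frac{25871}{7492825759} = - \frac{6537266027025361}{10752834361528756}$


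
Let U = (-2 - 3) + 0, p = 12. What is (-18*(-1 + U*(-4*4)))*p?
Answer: -17064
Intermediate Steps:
U = -5 (U = -5 + 0 = -5)
(-18*(-1 + U*(-4*4)))*p = -18*(-1 - (-20)*4)*12 = -18*(-1 - 5*(-16))*12 = -18*(-1 + 80)*12 = -18*79*12 = -1422*12 = -17064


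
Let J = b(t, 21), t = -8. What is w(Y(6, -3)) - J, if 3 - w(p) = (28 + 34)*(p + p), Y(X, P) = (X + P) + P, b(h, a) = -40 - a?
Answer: 64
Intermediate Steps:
Y(X, P) = X + 2*P (Y(X, P) = (P + X) + P = X + 2*P)
w(p) = 3 - 124*p (w(p) = 3 - (28 + 34)*(p + p) = 3 - 62*2*p = 3 - 124*p)
J = -61 (J = -40 - 1*21 = -40 - 21 = -61)
w(Y(6, -3)) - J = (3 - 124*(6 + 2*(-3))) - 1*(-61) = (3 - 124*(6 - 6)) + 61 = (3 - 124*0) + 61 = (3 + 0) + 61 = 3 + 61 = 64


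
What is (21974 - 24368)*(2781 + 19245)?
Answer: -52730244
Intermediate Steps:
(21974 - 24368)*(2781 + 19245) = -2394*22026 = -52730244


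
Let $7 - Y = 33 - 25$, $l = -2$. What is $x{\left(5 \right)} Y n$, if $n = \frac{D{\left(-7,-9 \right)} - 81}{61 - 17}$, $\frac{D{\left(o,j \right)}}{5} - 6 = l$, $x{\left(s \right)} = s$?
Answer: $\frac{305}{44} \approx 6.9318$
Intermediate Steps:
$D{\left(o,j \right)} = 20$ ($D{\left(o,j \right)} = 30 + 5 \left(-2\right) = 30 - 10 = 20$)
$Y = -1$ ($Y = 7 - \left(33 - 25\right) = 7 - 8 = -1$)
$n = - \frac{61}{44}$ ($n = \frac{20 - 81}{61 - 17} = - \frac{61}{44} \approx -1.3864$)
$x{\left(5 \right)} Y n = 5 \left(-1\right) \left(- \frac{61}{44}\right) = \left(-5\right) \left(- \frac{61}{44}\right) = \frac{305}{44}$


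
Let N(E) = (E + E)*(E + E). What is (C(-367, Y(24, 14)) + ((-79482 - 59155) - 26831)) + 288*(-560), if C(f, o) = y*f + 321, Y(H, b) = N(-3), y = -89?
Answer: -293764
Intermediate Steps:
N(E) = 4*E**2 (N(E) = (2*E)*(2*E) = 4*E**2)
Y(H, b) = 36 (Y(H, b) = 4*(-3)**2 = 4*9 = 36)
C(f, o) = 321 - 89*f (C(f, o) = -89*f + 321 = 321 - 89*f)
(C(-367, Y(24, 14)) + ((-79482 - 59155) - 26831)) + 288*(-560) = ((321 - 89*(-367)) + ((-79482 - 59155) - 26831)) + 288*(-560) = ((321 + 32663) + (-138637 - 26831)) - 161280 = (32984 - 165468) - 161280 = -132484 - 161280 = -293764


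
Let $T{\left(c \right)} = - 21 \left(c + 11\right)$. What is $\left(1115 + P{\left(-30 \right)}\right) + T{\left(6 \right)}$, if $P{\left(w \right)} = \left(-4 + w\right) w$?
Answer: $1778$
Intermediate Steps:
$P{\left(w \right)} = w \left(-4 + w\right)$
$T{\left(c \right)} = -231 - 21 c$ ($T{\left(c \right)} = - 21 \left(11 + c\right) = -231 - 21 c$)
$\left(1115 + P{\left(-30 \right)}\right) + T{\left(6 \right)} = \left(1115 - 30 \left(-4 - 30\right)\right) - 357 = \left(1115 - -1020\right) - 357 = \left(1115 + 1020\right) - 357 = 2135 - 357 = 1778$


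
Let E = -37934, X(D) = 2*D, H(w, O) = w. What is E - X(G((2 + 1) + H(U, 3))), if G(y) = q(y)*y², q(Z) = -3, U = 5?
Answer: -37550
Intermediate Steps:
G(y) = -3*y²
E - X(G((2 + 1) + H(U, 3))) = -37934 - 2*(-3*((2 + 1) + 5)²) = -37934 - 2*(-3*(3 + 5)²) = -37934 - 2*(-3*8²) = -37934 - 2*(-3*64) = -37934 - 2*(-192) = -37934 - 1*(-384) = -37934 + 384 = -37550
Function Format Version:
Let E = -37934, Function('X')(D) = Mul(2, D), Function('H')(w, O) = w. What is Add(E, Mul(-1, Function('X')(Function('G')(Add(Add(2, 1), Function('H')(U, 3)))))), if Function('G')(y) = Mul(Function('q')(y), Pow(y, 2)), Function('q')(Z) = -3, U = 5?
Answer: -37550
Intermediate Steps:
Function('G')(y) = Mul(-3, Pow(y, 2))
Add(E, Mul(-1, Function('X')(Function('G')(Add(Add(2, 1), Function('H')(U, 3)))))) = Add(-37934, Mul(-1, Mul(2, Mul(-3, Pow(Add(Add(2, 1), 5), 2))))) = Add(-37934, Mul(-1, Mul(2, Mul(-3, Pow(Add(3, 5), 2))))) = Add(-37934, Mul(-1, Mul(2, Mul(-3, Pow(8, 2))))) = Add(-37934, Mul(-1, Mul(2, Mul(-3, 64)))) = Add(-37934, Mul(-1, Mul(2, -192))) = Add(-37934, Mul(-1, -384)) = Add(-37934, 384) = -37550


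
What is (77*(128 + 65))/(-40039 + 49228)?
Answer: 14861/9189 ≈ 1.6173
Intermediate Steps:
(77*(128 + 65))/(-40039 + 49228) = (77*193)/9189 = 14861*(1/9189) = 14861/9189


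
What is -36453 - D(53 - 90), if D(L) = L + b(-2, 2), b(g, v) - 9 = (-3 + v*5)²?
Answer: -36474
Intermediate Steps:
b(g, v) = 9 + (-3 + 5*v)² (b(g, v) = 9 + (-3 + v*5)² = 9 + (-3 + 5*v)²)
D(L) = 58 + L (D(L) = L + (9 + (-3 + 5*2)²) = L + (9 + (-3 + 10)²) = L + (9 + 7²) = L + (9 + 49) = L + 58 = 58 + L)
-36453 - D(53 - 90) = -36453 - (58 + (53 - 90)) = -36453 - (58 - 37) = -36453 - 1*21 = -36453 - 21 = -36474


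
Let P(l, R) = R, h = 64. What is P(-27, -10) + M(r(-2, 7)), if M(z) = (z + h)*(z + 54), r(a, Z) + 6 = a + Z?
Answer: 3329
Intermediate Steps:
r(a, Z) = -6 + Z + a (r(a, Z) = -6 + (a + Z) = -6 + (Z + a) = -6 + Z + a)
M(z) = (54 + z)*(64 + z) (M(z) = (z + 64)*(z + 54) = (64 + z)*(54 + z) = (54 + z)*(64 + z))
P(-27, -10) + M(r(-2, 7)) = -10 + (3456 + (-6 + 7 - 2)**2 + 118*(-6 + 7 - 2)) = -10 + (3456 + (-1)**2 + 118*(-1)) = -10 + (3456 + 1 - 118) = -10 + 3339 = 3329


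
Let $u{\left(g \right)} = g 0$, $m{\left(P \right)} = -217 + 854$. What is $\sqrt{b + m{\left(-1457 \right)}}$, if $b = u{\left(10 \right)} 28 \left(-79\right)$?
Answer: $7 \sqrt{13} \approx 25.239$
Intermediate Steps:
$m{\left(P \right)} = 637$
$u{\left(g \right)} = 0$
$b = 0$ ($b = 0 \cdot 28 \left(-79\right) = 0 \left(-79\right) = 0$)
$\sqrt{b + m{\left(-1457 \right)}} = \sqrt{0 + 637} = \sqrt{637} = 7 \sqrt{13}$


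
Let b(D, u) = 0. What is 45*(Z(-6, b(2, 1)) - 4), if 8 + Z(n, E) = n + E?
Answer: -810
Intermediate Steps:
Z(n, E) = -8 + E + n (Z(n, E) = -8 + (n + E) = -8 + (E + n) = -8 + E + n)
45*(Z(-6, b(2, 1)) - 4) = 45*((-8 + 0 - 6) - 4) = 45*(-14 - 4) = 45*(-18) = -810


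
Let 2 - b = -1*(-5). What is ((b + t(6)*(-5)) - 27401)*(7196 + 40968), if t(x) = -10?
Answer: -1317478056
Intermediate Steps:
b = -3 (b = 2 - (-1)*(-5) = 2 - 1*5 = 2 - 5 = -3)
((b + t(6)*(-5)) - 27401)*(7196 + 40968) = ((-3 - 10*(-5)) - 27401)*(7196 + 40968) = ((-3 + 50) - 27401)*48164 = (47 - 27401)*48164 = -27354*48164 = -1317478056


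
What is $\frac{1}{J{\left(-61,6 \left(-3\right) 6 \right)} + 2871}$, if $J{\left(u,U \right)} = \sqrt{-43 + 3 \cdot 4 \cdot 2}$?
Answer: $\frac{2871}{8242660} - \frac{i \sqrt{19}}{8242660} \approx 0.00034831 - 5.2882 \cdot 10^{-7} i$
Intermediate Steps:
$J{\left(u,U \right)} = i \sqrt{19}$ ($J{\left(u,U \right)} = \sqrt{-43 + 12 \cdot 2} = \sqrt{-43 + 24} = \sqrt{-19} = i \sqrt{19}$)
$\frac{1}{J{\left(-61,6 \left(-3\right) 6 \right)} + 2871} = \frac{1}{i \sqrt{19} + 2871} = \frac{1}{2871 + i \sqrt{19}}$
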